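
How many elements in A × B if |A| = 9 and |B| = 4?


|A × B| = |A| × |B|
= 9 × 4
= 36

|A × B| = 36


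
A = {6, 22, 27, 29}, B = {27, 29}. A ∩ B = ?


A ∩ B = elements in both A and B
A = {6, 22, 27, 29}
B = {27, 29}
A ∩ B = {27, 29}

A ∩ B = {27, 29}


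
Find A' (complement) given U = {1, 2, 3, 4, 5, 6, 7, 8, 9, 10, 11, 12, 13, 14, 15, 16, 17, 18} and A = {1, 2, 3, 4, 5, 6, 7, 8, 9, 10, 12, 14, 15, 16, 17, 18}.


Aᶜ = U \ A = elements in U but not in A
U = {1, 2, 3, 4, 5, 6, 7, 8, 9, 10, 11, 12, 13, 14, 15, 16, 17, 18}
A = {1, 2, 3, 4, 5, 6, 7, 8, 9, 10, 12, 14, 15, 16, 17, 18}
Aᶜ = {11, 13}

Aᶜ = {11, 13}


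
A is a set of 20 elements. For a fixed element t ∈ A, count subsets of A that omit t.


Subsets of A avoiding t are subsets of A \ {t}, which has 19 elements.
Count = 2^(n-1) = 2^19
= 524288

Number of subsets avoiding t = 524288


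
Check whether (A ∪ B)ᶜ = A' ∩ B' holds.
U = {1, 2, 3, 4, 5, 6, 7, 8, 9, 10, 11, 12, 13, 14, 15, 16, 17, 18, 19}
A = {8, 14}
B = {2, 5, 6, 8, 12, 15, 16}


LHS: A ∪ B = {2, 5, 6, 8, 12, 14, 15, 16}
(A ∪ B)' = U \ (A ∪ B) = {1, 3, 4, 7, 9, 10, 11, 13, 17, 18, 19}
A' = {1, 2, 3, 4, 5, 6, 7, 9, 10, 11, 12, 13, 15, 16, 17, 18, 19}, B' = {1, 3, 4, 7, 9, 10, 11, 13, 14, 17, 18, 19}
Claimed RHS: A' ∩ B' = {1, 3, 4, 7, 9, 10, 11, 13, 17, 18, 19}
Identity is VALID: LHS = RHS = {1, 3, 4, 7, 9, 10, 11, 13, 17, 18, 19} ✓

Identity is valid. (A ∪ B)' = A' ∩ B' = {1, 3, 4, 7, 9, 10, 11, 13, 17, 18, 19}


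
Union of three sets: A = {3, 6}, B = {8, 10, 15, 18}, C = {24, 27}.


A ∪ B = {3, 6, 8, 10, 15, 18}
(A ∪ B) ∪ C = {3, 6, 8, 10, 15, 18, 24, 27}

A ∪ B ∪ C = {3, 6, 8, 10, 15, 18, 24, 27}


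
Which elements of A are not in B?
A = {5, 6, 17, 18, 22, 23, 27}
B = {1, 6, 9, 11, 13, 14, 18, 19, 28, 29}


A \ B = elements in A but not in B
A = {5, 6, 17, 18, 22, 23, 27}
B = {1, 6, 9, 11, 13, 14, 18, 19, 28, 29}
Remove from A any elements in B
A \ B = {5, 17, 22, 23, 27}

A \ B = {5, 17, 22, 23, 27}


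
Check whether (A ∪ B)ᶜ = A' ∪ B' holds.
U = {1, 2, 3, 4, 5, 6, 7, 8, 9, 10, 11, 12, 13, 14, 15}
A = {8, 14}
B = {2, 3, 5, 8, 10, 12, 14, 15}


LHS: A ∪ B = {2, 3, 5, 8, 10, 12, 14, 15}
(A ∪ B)' = U \ (A ∪ B) = {1, 4, 6, 7, 9, 11, 13}
A' = {1, 2, 3, 4, 5, 6, 7, 9, 10, 11, 12, 13, 15}, B' = {1, 4, 6, 7, 9, 11, 13}
Claimed RHS: A' ∪ B' = {1, 2, 3, 4, 5, 6, 7, 9, 10, 11, 12, 13, 15}
Identity is INVALID: LHS = {1, 4, 6, 7, 9, 11, 13} but the RHS claimed here equals {1, 2, 3, 4, 5, 6, 7, 9, 10, 11, 12, 13, 15}. The correct form is (A ∪ B)' = A' ∩ B'.

Identity is invalid: (A ∪ B)' = {1, 4, 6, 7, 9, 11, 13} but A' ∪ B' = {1, 2, 3, 4, 5, 6, 7, 9, 10, 11, 12, 13, 15}. The correct De Morgan law is (A ∪ B)' = A' ∩ B'.


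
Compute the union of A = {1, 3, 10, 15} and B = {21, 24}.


A ∪ B = all elements in A or B (or both)
A = {1, 3, 10, 15}
B = {21, 24}
A ∪ B = {1, 3, 10, 15, 21, 24}

A ∪ B = {1, 3, 10, 15, 21, 24}


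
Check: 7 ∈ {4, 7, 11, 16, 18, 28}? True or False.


A = {4, 7, 11, 16, 18, 28}
Checking if 7 is in A
7 is in A → True

7 ∈ A


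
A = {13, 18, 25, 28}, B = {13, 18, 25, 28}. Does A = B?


Two sets are equal iff they have exactly the same elements.
A = {13, 18, 25, 28}
B = {13, 18, 25, 28}
Same elements → A = B

Yes, A = B


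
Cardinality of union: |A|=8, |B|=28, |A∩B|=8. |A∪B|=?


|A ∪ B| = |A| + |B| - |A ∩ B|
= 8 + 28 - 8
= 28

|A ∪ B| = 28


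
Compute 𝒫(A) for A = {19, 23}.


|A| = 2, so |P(A)| = 2^2 = 4
Enumerate subsets by cardinality (0 to 2):
∅, {19}, {23}, {19, 23}

P(A) has 4 subsets: ∅, {19}, {23}, {19, 23}


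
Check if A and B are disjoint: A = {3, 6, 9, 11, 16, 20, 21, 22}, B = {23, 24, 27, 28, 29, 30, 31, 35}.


Disjoint means A ∩ B = ∅.
A ∩ B = ∅
A ∩ B = ∅, so A and B are disjoint.

Yes, A and B are disjoint


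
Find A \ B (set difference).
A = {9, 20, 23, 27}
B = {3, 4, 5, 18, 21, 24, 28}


A \ B = elements in A but not in B
A = {9, 20, 23, 27}
B = {3, 4, 5, 18, 21, 24, 28}
Remove from A any elements in B
A \ B = {9, 20, 23, 27}

A \ B = {9, 20, 23, 27}


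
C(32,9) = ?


C(n,k) = n! / (k!(n-k)!)
C(32,9) = 32! / (9!23!)
= 28048800

C(32,9) = 28048800


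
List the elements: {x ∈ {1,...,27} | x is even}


Checking each candidate:
Condition: even numbers in {1,...,27}
Result = {2, 4, 6, 8, 10, 12, 14, 16, 18, 20, 22, 24, 26}

{2, 4, 6, 8, 10, 12, 14, 16, 18, 20, 22, 24, 26}


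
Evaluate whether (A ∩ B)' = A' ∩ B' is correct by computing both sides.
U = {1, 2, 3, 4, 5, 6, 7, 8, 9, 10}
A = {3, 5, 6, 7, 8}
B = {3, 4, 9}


LHS: A ∩ B = {3}
(A ∩ B)' = U \ (A ∩ B) = {1, 2, 4, 5, 6, 7, 8, 9, 10}
A' = {1, 2, 4, 9, 10}, B' = {1, 2, 5, 6, 7, 8, 10}
Claimed RHS: A' ∩ B' = {1, 2, 10}
Identity is INVALID: LHS = {1, 2, 4, 5, 6, 7, 8, 9, 10} but the RHS claimed here equals {1, 2, 10}. The correct form is (A ∩ B)' = A' ∪ B'.

Identity is invalid: (A ∩ B)' = {1, 2, 4, 5, 6, 7, 8, 9, 10} but A' ∩ B' = {1, 2, 10}. The correct De Morgan law is (A ∩ B)' = A' ∪ B'.


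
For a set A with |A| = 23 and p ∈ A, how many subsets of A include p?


Subsets of A containing p correspond to subsets of A \ {p}, which has 22 elements.
Count = 2^(n-1) = 2^22
= 4194304

Number of subsets containing p = 4194304


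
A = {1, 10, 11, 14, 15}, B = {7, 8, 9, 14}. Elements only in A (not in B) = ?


A = {1, 10, 11, 14, 15}
B = {7, 8, 9, 14}
Region: only in A (not in B)
Elements: {1, 10, 11, 15}

Elements only in A (not in B): {1, 10, 11, 15}


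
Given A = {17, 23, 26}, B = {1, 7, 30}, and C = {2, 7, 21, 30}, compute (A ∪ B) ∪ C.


A ∪ B = {1, 7, 17, 23, 26, 30}
(A ∪ B) ∪ C = {1, 2, 7, 17, 21, 23, 26, 30}

A ∪ B ∪ C = {1, 2, 7, 17, 21, 23, 26, 30}


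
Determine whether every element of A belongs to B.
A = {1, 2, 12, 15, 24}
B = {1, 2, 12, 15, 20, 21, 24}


A ⊆ B means every element of A is in B.
All elements of A are in B.
So A ⊆ B.

Yes, A ⊆ B


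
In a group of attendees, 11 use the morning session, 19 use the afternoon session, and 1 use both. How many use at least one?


|A ∪ B| = |A| + |B| - |A ∩ B|
= 11 + 19 - 1
= 29

|A ∪ B| = 29


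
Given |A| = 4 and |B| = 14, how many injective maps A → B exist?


An injection sends each of |A| = 4 inputs to a distinct output in B.
# injections = |B|·(|B|-1)·…·(|B|-|A|+1) = 14! / (14 - 4)!
= 14 × 13 × 12 × 11
= 24024

Number of injections = 24024


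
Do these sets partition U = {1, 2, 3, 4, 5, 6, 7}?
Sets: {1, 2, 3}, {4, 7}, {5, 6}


A partition requires: (1) non-empty parts, (2) pairwise disjoint, (3) union = U
Parts: {1, 2, 3}, {4, 7}, {5, 6}
Union of parts: {1, 2, 3, 4, 5, 6, 7}
U = {1, 2, 3, 4, 5, 6, 7}
All non-empty? True
Pairwise disjoint? True
Covers U? True

Yes, valid partition


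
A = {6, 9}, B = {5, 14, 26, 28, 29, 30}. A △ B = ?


A △ B = (A \ B) ∪ (B \ A) = elements in exactly one of A or B
A \ B = {6, 9}
B \ A = {5, 14, 26, 28, 29, 30}
A △ B = {5, 6, 9, 14, 26, 28, 29, 30}

A △ B = {5, 6, 9, 14, 26, 28, 29, 30}


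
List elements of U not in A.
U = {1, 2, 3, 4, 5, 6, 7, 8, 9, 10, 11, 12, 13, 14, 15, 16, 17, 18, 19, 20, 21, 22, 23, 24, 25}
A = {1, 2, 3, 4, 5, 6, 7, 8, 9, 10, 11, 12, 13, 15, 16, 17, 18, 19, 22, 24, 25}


Aᶜ = U \ A = elements in U but not in A
U = {1, 2, 3, 4, 5, 6, 7, 8, 9, 10, 11, 12, 13, 14, 15, 16, 17, 18, 19, 20, 21, 22, 23, 24, 25}
A = {1, 2, 3, 4, 5, 6, 7, 8, 9, 10, 11, 12, 13, 15, 16, 17, 18, 19, 22, 24, 25}
Aᶜ = {14, 20, 21, 23}

Aᶜ = {14, 20, 21, 23}


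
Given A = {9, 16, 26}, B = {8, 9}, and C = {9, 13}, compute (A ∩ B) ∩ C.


A ∩ B = {9}
(A ∩ B) ∩ C = {9}

A ∩ B ∩ C = {9}


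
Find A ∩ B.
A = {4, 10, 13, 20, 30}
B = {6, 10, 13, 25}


A ∩ B = elements in both A and B
A = {4, 10, 13, 20, 30}
B = {6, 10, 13, 25}
A ∩ B = {10, 13}

A ∩ B = {10, 13}


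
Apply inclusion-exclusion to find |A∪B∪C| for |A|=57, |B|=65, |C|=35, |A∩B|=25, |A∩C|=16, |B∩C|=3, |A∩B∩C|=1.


|A∪B∪C| = |A|+|B|+|C| - |A∩B|-|A∩C|-|B∩C| + |A∩B∩C|
= 57+65+35 - 25-16-3 + 1
= 157 - 44 + 1
= 114

|A ∪ B ∪ C| = 114


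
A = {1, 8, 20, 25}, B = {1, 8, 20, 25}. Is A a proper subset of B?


A ⊂ B requires: A ⊆ B AND A ≠ B.
A ⊆ B? Yes
A = B? Yes
A = B, so A is not a PROPER subset.

No, A is not a proper subset of B


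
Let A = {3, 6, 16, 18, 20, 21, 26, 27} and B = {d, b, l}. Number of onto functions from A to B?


n = |A| = 8, k = |B| = 3. Surjections via inclusion-exclusion:
S(n,k) = Σ(-1)^i × C(k,i) × (k-i)^n, i=0 to k
i=0: (-1)^0×C(3,0)×3^8 = 6561
i=1: (-1)^1×C(3,1)×2^8 = -768
i=2: (-1)^2×C(3,2)×1^8 = 3
i=3: (-1)^3×C(3,3)×0^8 = 0
Total = 5796

Number of surjections = 5796


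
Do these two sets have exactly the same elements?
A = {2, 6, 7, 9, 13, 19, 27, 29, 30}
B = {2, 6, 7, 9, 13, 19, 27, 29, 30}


Two sets are equal iff they have exactly the same elements.
A = {2, 6, 7, 9, 13, 19, 27, 29, 30}
B = {2, 6, 7, 9, 13, 19, 27, 29, 30}
Same elements → A = B

Yes, A = B


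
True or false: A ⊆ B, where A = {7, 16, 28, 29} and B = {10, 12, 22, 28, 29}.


A ⊆ B means every element of A is in B.
Elements in A not in B: {7, 16}
So A ⊄ B.

No, A ⊄ B


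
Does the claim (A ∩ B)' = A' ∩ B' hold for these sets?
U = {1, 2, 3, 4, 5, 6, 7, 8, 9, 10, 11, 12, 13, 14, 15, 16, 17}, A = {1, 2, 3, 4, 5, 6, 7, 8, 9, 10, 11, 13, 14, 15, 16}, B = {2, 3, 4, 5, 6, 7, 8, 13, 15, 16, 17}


LHS: A ∩ B = {2, 3, 4, 5, 6, 7, 8, 13, 15, 16}
(A ∩ B)' = U \ (A ∩ B) = {1, 9, 10, 11, 12, 14, 17}
A' = {12, 17}, B' = {1, 9, 10, 11, 12, 14}
Claimed RHS: A' ∩ B' = {12}
Identity is INVALID: LHS = {1, 9, 10, 11, 12, 14, 17} but the RHS claimed here equals {12}. The correct form is (A ∩ B)' = A' ∪ B'.

Identity is invalid: (A ∩ B)' = {1, 9, 10, 11, 12, 14, 17} but A' ∩ B' = {12}. The correct De Morgan law is (A ∩ B)' = A' ∪ B'.


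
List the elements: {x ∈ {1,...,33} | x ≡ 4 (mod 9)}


Checking each candidate:
Condition: x in {1,...,33} with x ≡ 4 (mod 9)
Result = {4, 13, 22, 31}

{4, 13, 22, 31}


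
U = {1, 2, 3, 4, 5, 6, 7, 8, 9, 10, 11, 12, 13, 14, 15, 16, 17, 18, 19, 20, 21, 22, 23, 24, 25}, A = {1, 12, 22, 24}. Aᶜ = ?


Aᶜ = U \ A = elements in U but not in A
U = {1, 2, 3, 4, 5, 6, 7, 8, 9, 10, 11, 12, 13, 14, 15, 16, 17, 18, 19, 20, 21, 22, 23, 24, 25}
A = {1, 12, 22, 24}
Aᶜ = {2, 3, 4, 5, 6, 7, 8, 9, 10, 11, 13, 14, 15, 16, 17, 18, 19, 20, 21, 23, 25}

Aᶜ = {2, 3, 4, 5, 6, 7, 8, 9, 10, 11, 13, 14, 15, 16, 17, 18, 19, 20, 21, 23, 25}


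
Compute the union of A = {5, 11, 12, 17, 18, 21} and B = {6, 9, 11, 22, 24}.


A ∪ B = all elements in A or B (or both)
A = {5, 11, 12, 17, 18, 21}
B = {6, 9, 11, 22, 24}
A ∪ B = {5, 6, 9, 11, 12, 17, 18, 21, 22, 24}

A ∪ B = {5, 6, 9, 11, 12, 17, 18, 21, 22, 24}


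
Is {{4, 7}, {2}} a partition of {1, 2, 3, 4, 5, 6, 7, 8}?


A partition requires: (1) non-empty parts, (2) pairwise disjoint, (3) union = U
Parts: {4, 7}, {2}
Union of parts: {2, 4, 7}
U = {1, 2, 3, 4, 5, 6, 7, 8}
All non-empty? True
Pairwise disjoint? True
Covers U? False

No, not a valid partition


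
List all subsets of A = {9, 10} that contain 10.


A subset of A contains 10 iff the remaining 1 elements form any subset of A \ {10}.
Count: 2^(n-1) = 2^1 = 2
Subsets containing 10: {10}, {9, 10}

Subsets containing 10 (2 total): {10}, {9, 10}


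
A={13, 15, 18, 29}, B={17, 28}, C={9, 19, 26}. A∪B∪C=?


A ∪ B = {13, 15, 17, 18, 28, 29}
(A ∪ B) ∪ C = {9, 13, 15, 17, 18, 19, 26, 28, 29}

A ∪ B ∪ C = {9, 13, 15, 17, 18, 19, 26, 28, 29}


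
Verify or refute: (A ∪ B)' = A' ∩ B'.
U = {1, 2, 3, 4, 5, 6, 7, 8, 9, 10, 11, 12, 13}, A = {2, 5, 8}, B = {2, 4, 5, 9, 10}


LHS: A ∪ B = {2, 4, 5, 8, 9, 10}
(A ∪ B)' = U \ (A ∪ B) = {1, 3, 6, 7, 11, 12, 13}
A' = {1, 3, 4, 6, 7, 9, 10, 11, 12, 13}, B' = {1, 3, 6, 7, 8, 11, 12, 13}
Claimed RHS: A' ∩ B' = {1, 3, 6, 7, 11, 12, 13}
Identity is VALID: LHS = RHS = {1, 3, 6, 7, 11, 12, 13} ✓

Identity is valid. (A ∪ B)' = A' ∩ B' = {1, 3, 6, 7, 11, 12, 13}


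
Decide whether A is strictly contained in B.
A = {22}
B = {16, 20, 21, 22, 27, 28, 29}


A ⊂ B requires: A ⊆ B AND A ≠ B.
A ⊆ B? Yes
A = B? No
A ⊂ B: Yes (A is a proper subset of B)

Yes, A ⊂ B


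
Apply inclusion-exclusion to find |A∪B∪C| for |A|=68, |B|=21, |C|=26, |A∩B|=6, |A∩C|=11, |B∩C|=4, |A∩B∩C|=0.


|A∪B∪C| = |A|+|B|+|C| - |A∩B|-|A∩C|-|B∩C| + |A∩B∩C|
= 68+21+26 - 6-11-4 + 0
= 115 - 21 + 0
= 94

|A ∪ B ∪ C| = 94


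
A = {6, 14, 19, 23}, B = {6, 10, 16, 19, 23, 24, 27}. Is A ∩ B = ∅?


Disjoint means A ∩ B = ∅.
A ∩ B = {6, 19, 23}
A ∩ B ≠ ∅, so A and B are NOT disjoint.

No, A and B are not disjoint (A ∩ B = {6, 19, 23})


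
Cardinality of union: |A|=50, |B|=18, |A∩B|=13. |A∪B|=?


|A ∪ B| = |A| + |B| - |A ∩ B|
= 50 + 18 - 13
= 55

|A ∪ B| = 55


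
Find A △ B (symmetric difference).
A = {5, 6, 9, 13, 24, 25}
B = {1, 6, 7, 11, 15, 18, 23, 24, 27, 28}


A △ B = (A \ B) ∪ (B \ A) = elements in exactly one of A or B
A \ B = {5, 9, 13, 25}
B \ A = {1, 7, 11, 15, 18, 23, 27, 28}
A △ B = {1, 5, 7, 9, 11, 13, 15, 18, 23, 25, 27, 28}

A △ B = {1, 5, 7, 9, 11, 13, 15, 18, 23, 25, 27, 28}


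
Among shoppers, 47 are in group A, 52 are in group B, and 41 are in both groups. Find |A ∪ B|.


|A ∪ B| = |A| + |B| - |A ∩ B|
= 47 + 52 - 41
= 58

|A ∪ B| = 58


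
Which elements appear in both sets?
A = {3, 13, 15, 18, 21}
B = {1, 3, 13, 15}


A ∩ B = elements in both A and B
A = {3, 13, 15, 18, 21}
B = {1, 3, 13, 15}
A ∩ B = {3, 13, 15}

A ∩ B = {3, 13, 15}


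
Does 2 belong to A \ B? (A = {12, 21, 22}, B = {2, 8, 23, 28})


A = {12, 21, 22}, B = {2, 8, 23, 28}
A \ B = elements in A but not in B
A \ B = {12, 21, 22}
Checking if 2 ∈ A \ B
2 is not in A \ B → False

2 ∉ A \ B


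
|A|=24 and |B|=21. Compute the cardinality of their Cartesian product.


|A × B| = |A| × |B|
= 24 × 21
= 504

|A × B| = 504


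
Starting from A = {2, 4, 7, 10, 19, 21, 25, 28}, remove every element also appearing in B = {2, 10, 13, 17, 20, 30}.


A \ B = elements in A but not in B
A = {2, 4, 7, 10, 19, 21, 25, 28}
B = {2, 10, 13, 17, 20, 30}
Remove from A any elements in B
A \ B = {4, 7, 19, 21, 25, 28}

A \ B = {4, 7, 19, 21, 25, 28}


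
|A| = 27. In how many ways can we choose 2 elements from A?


C(n,k) = n! / (k!(n-k)!)
C(27,2) = 27! / (2!25!)
= 351

C(27,2) = 351


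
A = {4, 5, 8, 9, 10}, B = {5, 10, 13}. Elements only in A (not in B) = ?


A = {4, 5, 8, 9, 10}
B = {5, 10, 13}
Region: only in A (not in B)
Elements: {4, 8, 9}

Elements only in A (not in B): {4, 8, 9}


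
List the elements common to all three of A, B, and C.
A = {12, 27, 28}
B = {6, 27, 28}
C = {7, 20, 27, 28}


A ∩ B = {27, 28}
(A ∩ B) ∩ C = {27, 28}

A ∩ B ∩ C = {27, 28}


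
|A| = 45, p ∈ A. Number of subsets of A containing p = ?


Subsets of A containing p correspond to subsets of A \ {p}, which has 44 elements.
Count = 2^(n-1) = 2^44
= 17592186044416

Number of subsets containing p = 17592186044416


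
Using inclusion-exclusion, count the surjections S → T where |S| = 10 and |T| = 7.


n = |S| = 10, k = |T| = 7. Surjections via inclusion-exclusion:
S(n,k) = Σ(-1)^i × C(k,i) × (k-i)^n, i=0 to k
i=0: (-1)^0×C(7,0)×7^10 = 282475249
i=1: (-1)^1×C(7,1)×6^10 = -423263232
i=2: (-1)^2×C(7,2)×5^10 = 205078125
i=3: (-1)^3×C(7,3)×4^10 = -36700160
i=4: (-1)^4×C(7,4)×3^10 = 2066715
i=5: (-1)^5×C(7,5)×2^10 = -21504
i=6: (-1)^6×C(7,6)×1^10 = 7
i=7: (-1)^7×C(7,7)×0^10 = 0
Total = 29635200

Number of surjections = 29635200


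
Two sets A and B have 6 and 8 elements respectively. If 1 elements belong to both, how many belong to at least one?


|A ∪ B| = |A| + |B| - |A ∩ B|
= 6 + 8 - 1
= 13

|A ∪ B| = 13


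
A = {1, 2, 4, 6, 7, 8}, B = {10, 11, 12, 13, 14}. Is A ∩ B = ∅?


Disjoint means A ∩ B = ∅.
A ∩ B = ∅
A ∩ B = ∅, so A and B are disjoint.

Yes, A and B are disjoint


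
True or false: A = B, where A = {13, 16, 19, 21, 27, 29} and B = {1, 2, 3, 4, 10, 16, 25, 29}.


Two sets are equal iff they have exactly the same elements.
A = {13, 16, 19, 21, 27, 29}
B = {1, 2, 3, 4, 10, 16, 25, 29}
Differences: {1, 2, 3, 4, 10, 13, 19, 21, 25, 27}
A ≠ B

No, A ≠ B


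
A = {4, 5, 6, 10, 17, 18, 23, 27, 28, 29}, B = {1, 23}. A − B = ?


A \ B = elements in A but not in B
A = {4, 5, 6, 10, 17, 18, 23, 27, 28, 29}
B = {1, 23}
Remove from A any elements in B
A \ B = {4, 5, 6, 10, 17, 18, 27, 28, 29}

A \ B = {4, 5, 6, 10, 17, 18, 27, 28, 29}


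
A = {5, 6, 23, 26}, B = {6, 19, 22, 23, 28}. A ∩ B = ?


A ∩ B = elements in both A and B
A = {5, 6, 23, 26}
B = {6, 19, 22, 23, 28}
A ∩ B = {6, 23}

A ∩ B = {6, 23}


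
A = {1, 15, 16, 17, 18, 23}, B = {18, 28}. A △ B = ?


A △ B = (A \ B) ∪ (B \ A) = elements in exactly one of A or B
A \ B = {1, 15, 16, 17, 23}
B \ A = {28}
A △ B = {1, 15, 16, 17, 23, 28}

A △ B = {1, 15, 16, 17, 23, 28}


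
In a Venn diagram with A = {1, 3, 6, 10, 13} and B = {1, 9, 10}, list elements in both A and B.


A = {1, 3, 6, 10, 13}
B = {1, 9, 10}
Region: in both A and B
Elements: {1, 10}

Elements in both A and B: {1, 10}


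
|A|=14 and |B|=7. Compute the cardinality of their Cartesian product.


|A × B| = |A| × |B|
= 14 × 7
= 98

|A × B| = 98


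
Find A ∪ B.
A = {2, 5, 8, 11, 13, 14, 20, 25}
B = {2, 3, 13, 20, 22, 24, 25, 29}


A ∪ B = all elements in A or B (or both)
A = {2, 5, 8, 11, 13, 14, 20, 25}
B = {2, 3, 13, 20, 22, 24, 25, 29}
A ∪ B = {2, 3, 5, 8, 11, 13, 14, 20, 22, 24, 25, 29}

A ∪ B = {2, 3, 5, 8, 11, 13, 14, 20, 22, 24, 25, 29}


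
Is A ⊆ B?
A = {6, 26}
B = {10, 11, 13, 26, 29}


A ⊆ B means every element of A is in B.
Elements in A not in B: {6}
So A ⊄ B.

No, A ⊄ B


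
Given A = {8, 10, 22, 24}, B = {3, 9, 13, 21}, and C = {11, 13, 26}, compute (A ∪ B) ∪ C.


A ∪ B = {3, 8, 9, 10, 13, 21, 22, 24}
(A ∪ B) ∪ C = {3, 8, 9, 10, 11, 13, 21, 22, 24, 26}

A ∪ B ∪ C = {3, 8, 9, 10, 11, 13, 21, 22, 24, 26}


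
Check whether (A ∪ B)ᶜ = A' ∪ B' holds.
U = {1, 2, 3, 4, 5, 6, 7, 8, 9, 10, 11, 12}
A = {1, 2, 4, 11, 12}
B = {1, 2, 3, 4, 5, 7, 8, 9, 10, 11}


LHS: A ∪ B = {1, 2, 3, 4, 5, 7, 8, 9, 10, 11, 12}
(A ∪ B)' = U \ (A ∪ B) = {6}
A' = {3, 5, 6, 7, 8, 9, 10}, B' = {6, 12}
Claimed RHS: A' ∪ B' = {3, 5, 6, 7, 8, 9, 10, 12}
Identity is INVALID: LHS = {6} but the RHS claimed here equals {3, 5, 6, 7, 8, 9, 10, 12}. The correct form is (A ∪ B)' = A' ∩ B'.

Identity is invalid: (A ∪ B)' = {6} but A' ∪ B' = {3, 5, 6, 7, 8, 9, 10, 12}. The correct De Morgan law is (A ∪ B)' = A' ∩ B'.


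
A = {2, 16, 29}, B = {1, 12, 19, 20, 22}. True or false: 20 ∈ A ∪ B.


A = {2, 16, 29}, B = {1, 12, 19, 20, 22}
A ∪ B = all elements in A or B
A ∪ B = {1, 2, 12, 16, 19, 20, 22, 29}
Checking if 20 ∈ A ∪ B
20 is in A ∪ B → True

20 ∈ A ∪ B


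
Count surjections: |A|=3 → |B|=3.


n = |A| = 3, k = |B| = 3. Surjections via inclusion-exclusion:
S(n,k) = Σ(-1)^i × C(k,i) × (k-i)^n, i=0 to k
i=0: (-1)^0×C(3,0)×3^3 = 27
i=1: (-1)^1×C(3,1)×2^3 = -24
i=2: (-1)^2×C(3,2)×1^3 = 3
i=3: (-1)^3×C(3,3)×0^3 = 0
Total = 6

Number of surjections = 6


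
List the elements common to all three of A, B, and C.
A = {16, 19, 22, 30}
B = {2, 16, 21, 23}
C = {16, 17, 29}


A ∩ B = {16}
(A ∩ B) ∩ C = {16}

A ∩ B ∩ C = {16}


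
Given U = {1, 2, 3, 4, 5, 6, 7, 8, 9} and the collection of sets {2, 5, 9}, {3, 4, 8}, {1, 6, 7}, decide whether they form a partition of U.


A partition requires: (1) non-empty parts, (2) pairwise disjoint, (3) union = U
Parts: {2, 5, 9}, {3, 4, 8}, {1, 6, 7}
Union of parts: {1, 2, 3, 4, 5, 6, 7, 8, 9}
U = {1, 2, 3, 4, 5, 6, 7, 8, 9}
All non-empty? True
Pairwise disjoint? True
Covers U? True

Yes, valid partition


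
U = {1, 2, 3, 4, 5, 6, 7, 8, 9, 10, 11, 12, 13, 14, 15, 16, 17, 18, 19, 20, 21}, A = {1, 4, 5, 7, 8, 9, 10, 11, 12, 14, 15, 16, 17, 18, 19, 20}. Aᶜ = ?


Aᶜ = U \ A = elements in U but not in A
U = {1, 2, 3, 4, 5, 6, 7, 8, 9, 10, 11, 12, 13, 14, 15, 16, 17, 18, 19, 20, 21}
A = {1, 4, 5, 7, 8, 9, 10, 11, 12, 14, 15, 16, 17, 18, 19, 20}
Aᶜ = {2, 3, 6, 13, 21}

Aᶜ = {2, 3, 6, 13, 21}


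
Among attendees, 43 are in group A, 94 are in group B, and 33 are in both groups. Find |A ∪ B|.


|A ∪ B| = |A| + |B| - |A ∩ B|
= 43 + 94 - 33
= 104

|A ∪ B| = 104


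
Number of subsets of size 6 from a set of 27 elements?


C(n,k) = n! / (k!(n-k)!)
C(27,6) = 27! / (6!21!)
= 296010

C(27,6) = 296010


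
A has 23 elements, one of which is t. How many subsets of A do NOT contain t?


Subsets of A avoiding t are subsets of A \ {t}, which has 22 elements.
Count = 2^(n-1) = 2^22
= 4194304

Number of subsets avoiding t = 4194304


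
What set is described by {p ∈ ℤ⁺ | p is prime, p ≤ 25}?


Checking each candidate:
Condition: primes ≤ 25
Result = {2, 3, 5, 7, 11, 13, 17, 19, 23}

{2, 3, 5, 7, 11, 13, 17, 19, 23}


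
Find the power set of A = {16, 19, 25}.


|A| = 3, so |P(A)| = 2^3 = 8
Enumerate subsets by cardinality (0 to 3):
∅, {16}, {19}, {25}, {16, 19}, {16, 25}, {19, 25}, {16, 19, 25}

P(A) has 8 subsets: ∅, {16}, {19}, {25}, {16, 19}, {16, 25}, {19, 25}, {16, 19, 25}


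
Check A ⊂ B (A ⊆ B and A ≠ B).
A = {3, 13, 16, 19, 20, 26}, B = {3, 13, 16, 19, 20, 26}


A ⊂ B requires: A ⊆ B AND A ≠ B.
A ⊆ B? Yes
A = B? Yes
A = B, so A is not a PROPER subset.

No, A is not a proper subset of B


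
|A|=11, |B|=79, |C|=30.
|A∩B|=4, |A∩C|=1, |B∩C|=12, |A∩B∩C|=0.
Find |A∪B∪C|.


|A∪B∪C| = |A|+|B|+|C| - |A∩B|-|A∩C|-|B∩C| + |A∩B∩C|
= 11+79+30 - 4-1-12 + 0
= 120 - 17 + 0
= 103

|A ∪ B ∪ C| = 103


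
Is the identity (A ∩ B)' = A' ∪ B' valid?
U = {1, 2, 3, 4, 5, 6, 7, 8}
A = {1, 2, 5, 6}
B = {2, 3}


LHS: A ∩ B = {2}
(A ∩ B)' = U \ (A ∩ B) = {1, 3, 4, 5, 6, 7, 8}
A' = {3, 4, 7, 8}, B' = {1, 4, 5, 6, 7, 8}
Claimed RHS: A' ∪ B' = {1, 3, 4, 5, 6, 7, 8}
Identity is VALID: LHS = RHS = {1, 3, 4, 5, 6, 7, 8} ✓

Identity is valid. (A ∩ B)' = A' ∪ B' = {1, 3, 4, 5, 6, 7, 8}


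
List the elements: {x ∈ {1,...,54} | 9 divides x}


Checking each candidate:
Condition: multiples of 9 in {1,...,54}
Result = {9, 18, 27, 36, 45, 54}

{9, 18, 27, 36, 45, 54}


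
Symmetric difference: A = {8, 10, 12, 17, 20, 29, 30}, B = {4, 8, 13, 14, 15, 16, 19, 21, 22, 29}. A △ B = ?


A △ B = (A \ B) ∪ (B \ A) = elements in exactly one of A or B
A \ B = {10, 12, 17, 20, 30}
B \ A = {4, 13, 14, 15, 16, 19, 21, 22}
A △ B = {4, 10, 12, 13, 14, 15, 16, 17, 19, 20, 21, 22, 30}

A △ B = {4, 10, 12, 13, 14, 15, 16, 17, 19, 20, 21, 22, 30}


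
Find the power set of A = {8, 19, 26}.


|A| = 3, so |P(A)| = 2^3 = 8
Enumerate subsets by cardinality (0 to 3):
∅, {8}, {19}, {26}, {8, 19}, {8, 26}, {19, 26}, {8, 19, 26}

P(A) has 8 subsets: ∅, {8}, {19}, {26}, {8, 19}, {8, 26}, {19, 26}, {8, 19, 26}


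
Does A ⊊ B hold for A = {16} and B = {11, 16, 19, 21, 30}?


A ⊂ B requires: A ⊆ B AND A ≠ B.
A ⊆ B? Yes
A = B? No
A ⊂ B: Yes (A is a proper subset of B)

Yes, A ⊂ B


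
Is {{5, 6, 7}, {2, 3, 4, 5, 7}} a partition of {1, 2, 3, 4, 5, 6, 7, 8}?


A partition requires: (1) non-empty parts, (2) pairwise disjoint, (3) union = U
Parts: {5, 6, 7}, {2, 3, 4, 5, 7}
Union of parts: {2, 3, 4, 5, 6, 7}
U = {1, 2, 3, 4, 5, 6, 7, 8}
All non-empty? True
Pairwise disjoint? False
Covers U? False

No, not a valid partition


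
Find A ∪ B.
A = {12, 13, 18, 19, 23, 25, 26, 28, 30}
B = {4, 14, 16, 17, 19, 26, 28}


A ∪ B = all elements in A or B (or both)
A = {12, 13, 18, 19, 23, 25, 26, 28, 30}
B = {4, 14, 16, 17, 19, 26, 28}
A ∪ B = {4, 12, 13, 14, 16, 17, 18, 19, 23, 25, 26, 28, 30}

A ∪ B = {4, 12, 13, 14, 16, 17, 18, 19, 23, 25, 26, 28, 30}


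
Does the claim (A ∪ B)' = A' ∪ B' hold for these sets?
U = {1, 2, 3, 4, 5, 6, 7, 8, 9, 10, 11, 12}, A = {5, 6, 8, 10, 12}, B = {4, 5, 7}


LHS: A ∪ B = {4, 5, 6, 7, 8, 10, 12}
(A ∪ B)' = U \ (A ∪ B) = {1, 2, 3, 9, 11}
A' = {1, 2, 3, 4, 7, 9, 11}, B' = {1, 2, 3, 6, 8, 9, 10, 11, 12}
Claimed RHS: A' ∪ B' = {1, 2, 3, 4, 6, 7, 8, 9, 10, 11, 12}
Identity is INVALID: LHS = {1, 2, 3, 9, 11} but the RHS claimed here equals {1, 2, 3, 4, 6, 7, 8, 9, 10, 11, 12}. The correct form is (A ∪ B)' = A' ∩ B'.

Identity is invalid: (A ∪ B)' = {1, 2, 3, 9, 11} but A' ∪ B' = {1, 2, 3, 4, 6, 7, 8, 9, 10, 11, 12}. The correct De Morgan law is (A ∪ B)' = A' ∩ B'.


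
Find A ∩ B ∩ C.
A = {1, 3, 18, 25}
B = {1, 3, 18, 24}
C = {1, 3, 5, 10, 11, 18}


A ∩ B = {1, 3, 18}
(A ∩ B) ∩ C = {1, 3, 18}

A ∩ B ∩ C = {1, 3, 18}


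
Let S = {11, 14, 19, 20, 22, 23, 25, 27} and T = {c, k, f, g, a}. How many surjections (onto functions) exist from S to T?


n = |S| = 8, k = |T| = 5. Surjections via inclusion-exclusion:
S(n,k) = Σ(-1)^i × C(k,i) × (k-i)^n, i=0 to k
i=0: (-1)^0×C(5,0)×5^8 = 390625
i=1: (-1)^1×C(5,1)×4^8 = -327680
i=2: (-1)^2×C(5,2)×3^8 = 65610
i=3: (-1)^3×C(5,3)×2^8 = -2560
i=4: (-1)^4×C(5,4)×1^8 = 5
i=5: (-1)^5×C(5,5)×0^8 = 0
Total = 126000

Number of surjections = 126000


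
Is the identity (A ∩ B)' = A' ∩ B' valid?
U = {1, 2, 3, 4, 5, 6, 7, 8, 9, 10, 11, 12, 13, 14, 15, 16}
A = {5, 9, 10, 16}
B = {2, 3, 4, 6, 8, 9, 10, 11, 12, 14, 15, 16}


LHS: A ∩ B = {9, 10, 16}
(A ∩ B)' = U \ (A ∩ B) = {1, 2, 3, 4, 5, 6, 7, 8, 11, 12, 13, 14, 15}
A' = {1, 2, 3, 4, 6, 7, 8, 11, 12, 13, 14, 15}, B' = {1, 5, 7, 13}
Claimed RHS: A' ∩ B' = {1, 7, 13}
Identity is INVALID: LHS = {1, 2, 3, 4, 5, 6, 7, 8, 11, 12, 13, 14, 15} but the RHS claimed here equals {1, 7, 13}. The correct form is (A ∩ B)' = A' ∪ B'.

Identity is invalid: (A ∩ B)' = {1, 2, 3, 4, 5, 6, 7, 8, 11, 12, 13, 14, 15} but A' ∩ B' = {1, 7, 13}. The correct De Morgan law is (A ∩ B)' = A' ∪ B'.


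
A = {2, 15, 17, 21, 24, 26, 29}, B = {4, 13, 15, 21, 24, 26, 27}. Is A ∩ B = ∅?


Disjoint means A ∩ B = ∅.
A ∩ B = {15, 21, 24, 26}
A ∩ B ≠ ∅, so A and B are NOT disjoint.

No, A and B are not disjoint (A ∩ B = {15, 21, 24, 26})


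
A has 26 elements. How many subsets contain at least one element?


Total subsets = 2^n = 2^26 = 67108864
Non-empty subsets exclude the empty set: 2^n - 1
= 67108864 - 1
= 67108863

Number of non-empty subsets = 67108863


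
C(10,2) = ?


C(n,k) = n! / (k!(n-k)!)
C(10,2) = 10! / (2!8!)
= 45

C(10,2) = 45


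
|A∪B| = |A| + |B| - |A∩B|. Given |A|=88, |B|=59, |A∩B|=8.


|A ∪ B| = |A| + |B| - |A ∩ B|
= 88 + 59 - 8
= 139

|A ∪ B| = 139


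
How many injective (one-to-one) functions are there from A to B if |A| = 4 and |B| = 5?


An injection sends each of |A| = 4 inputs to a distinct output in B.
# injections = |B|·(|B|-1)·…·(|B|-|A|+1) = 5! / (5 - 4)!
= 5 × 4 × 3 × 2
= 120

Number of injections = 120


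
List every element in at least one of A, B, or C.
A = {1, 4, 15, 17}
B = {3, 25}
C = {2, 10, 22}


A ∪ B = {1, 3, 4, 15, 17, 25}
(A ∪ B) ∪ C = {1, 2, 3, 4, 10, 15, 17, 22, 25}

A ∪ B ∪ C = {1, 2, 3, 4, 10, 15, 17, 22, 25}


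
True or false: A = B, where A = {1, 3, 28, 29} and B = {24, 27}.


Two sets are equal iff they have exactly the same elements.
A = {1, 3, 28, 29}
B = {24, 27}
Differences: {1, 3, 24, 27, 28, 29}
A ≠ B

No, A ≠ B


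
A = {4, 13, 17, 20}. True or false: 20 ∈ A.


A = {4, 13, 17, 20}
Checking if 20 is in A
20 is in A → True

20 ∈ A


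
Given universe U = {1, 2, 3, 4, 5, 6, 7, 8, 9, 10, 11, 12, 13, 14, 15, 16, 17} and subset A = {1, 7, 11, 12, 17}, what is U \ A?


Aᶜ = U \ A = elements in U but not in A
U = {1, 2, 3, 4, 5, 6, 7, 8, 9, 10, 11, 12, 13, 14, 15, 16, 17}
A = {1, 7, 11, 12, 17}
Aᶜ = {2, 3, 4, 5, 6, 8, 9, 10, 13, 14, 15, 16}

Aᶜ = {2, 3, 4, 5, 6, 8, 9, 10, 13, 14, 15, 16}


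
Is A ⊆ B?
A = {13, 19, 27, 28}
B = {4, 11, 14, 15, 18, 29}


A ⊆ B means every element of A is in B.
Elements in A not in B: {13, 19, 27, 28}
So A ⊄ B.

No, A ⊄ B


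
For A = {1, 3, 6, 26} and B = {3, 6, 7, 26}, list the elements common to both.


A ∩ B = elements in both A and B
A = {1, 3, 6, 26}
B = {3, 6, 7, 26}
A ∩ B = {3, 6, 26}

A ∩ B = {3, 6, 26}


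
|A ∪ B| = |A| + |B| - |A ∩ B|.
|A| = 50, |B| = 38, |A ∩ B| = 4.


|A ∪ B| = |A| + |B| - |A ∩ B|
= 50 + 38 - 4
= 84

|A ∪ B| = 84


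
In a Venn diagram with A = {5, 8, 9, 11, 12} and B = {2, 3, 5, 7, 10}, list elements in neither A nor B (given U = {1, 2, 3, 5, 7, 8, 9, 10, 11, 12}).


A = {5, 8, 9, 11, 12}
B = {2, 3, 5, 7, 10}
Region: in neither A nor B (given U = {1, 2, 3, 5, 7, 8, 9, 10, 11, 12})
Elements: {1}

Elements in neither A nor B (given U = {1, 2, 3, 5, 7, 8, 9, 10, 11, 12}): {1}


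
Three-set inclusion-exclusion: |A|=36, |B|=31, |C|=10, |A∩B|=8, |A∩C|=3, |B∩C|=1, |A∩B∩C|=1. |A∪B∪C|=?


|A∪B∪C| = |A|+|B|+|C| - |A∩B|-|A∩C|-|B∩C| + |A∩B∩C|
= 36+31+10 - 8-3-1 + 1
= 77 - 12 + 1
= 66

|A ∪ B ∪ C| = 66


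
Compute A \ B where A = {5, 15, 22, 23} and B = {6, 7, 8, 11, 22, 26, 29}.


A \ B = elements in A but not in B
A = {5, 15, 22, 23}
B = {6, 7, 8, 11, 22, 26, 29}
Remove from A any elements in B
A \ B = {5, 15, 23}

A \ B = {5, 15, 23}


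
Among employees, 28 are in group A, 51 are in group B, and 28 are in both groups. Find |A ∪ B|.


|A ∪ B| = |A| + |B| - |A ∩ B|
= 28 + 51 - 28
= 51

|A ∪ B| = 51


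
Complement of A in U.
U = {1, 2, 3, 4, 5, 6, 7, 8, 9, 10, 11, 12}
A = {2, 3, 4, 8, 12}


Aᶜ = U \ A = elements in U but not in A
U = {1, 2, 3, 4, 5, 6, 7, 8, 9, 10, 11, 12}
A = {2, 3, 4, 8, 12}
Aᶜ = {1, 5, 6, 7, 9, 10, 11}

Aᶜ = {1, 5, 6, 7, 9, 10, 11}


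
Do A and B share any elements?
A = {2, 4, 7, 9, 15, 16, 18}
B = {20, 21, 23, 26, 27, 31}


Disjoint means A ∩ B = ∅.
A ∩ B = ∅
A ∩ B = ∅, so A and B are disjoint.

No — A and B share no elements (A ∩ B = ∅), so they are disjoint


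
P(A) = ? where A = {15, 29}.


|A| = 2, so |P(A)| = 2^2 = 4
Enumerate subsets by cardinality (0 to 2):
∅, {15}, {29}, {15, 29}

P(A) has 4 subsets: ∅, {15}, {29}, {15, 29}


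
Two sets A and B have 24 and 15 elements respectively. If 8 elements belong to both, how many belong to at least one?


|A ∪ B| = |A| + |B| - |A ∩ B|
= 24 + 15 - 8
= 31

|A ∪ B| = 31


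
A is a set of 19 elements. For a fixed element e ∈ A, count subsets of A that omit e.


Subsets of A avoiding e are subsets of A \ {e}, which has 18 elements.
Count = 2^(n-1) = 2^18
= 262144

Number of subsets avoiding e = 262144


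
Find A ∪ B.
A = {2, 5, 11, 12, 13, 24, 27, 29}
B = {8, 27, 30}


A ∪ B = all elements in A or B (or both)
A = {2, 5, 11, 12, 13, 24, 27, 29}
B = {8, 27, 30}
A ∪ B = {2, 5, 8, 11, 12, 13, 24, 27, 29, 30}

A ∪ B = {2, 5, 8, 11, 12, 13, 24, 27, 29, 30}


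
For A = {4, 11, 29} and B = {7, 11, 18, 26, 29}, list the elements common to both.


A ∩ B = elements in both A and B
A = {4, 11, 29}
B = {7, 11, 18, 26, 29}
A ∩ B = {11, 29}

A ∩ B = {11, 29}


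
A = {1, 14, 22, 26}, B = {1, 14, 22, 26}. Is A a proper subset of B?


A ⊂ B requires: A ⊆ B AND A ≠ B.
A ⊆ B? Yes
A = B? Yes
A = B, so A is not a PROPER subset.

No, A is not a proper subset of B


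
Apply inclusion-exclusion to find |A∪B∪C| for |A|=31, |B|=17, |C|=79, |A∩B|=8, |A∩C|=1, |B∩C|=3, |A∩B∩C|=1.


|A∪B∪C| = |A|+|B|+|C| - |A∩B|-|A∩C|-|B∩C| + |A∩B∩C|
= 31+17+79 - 8-1-3 + 1
= 127 - 12 + 1
= 116

|A ∪ B ∪ C| = 116


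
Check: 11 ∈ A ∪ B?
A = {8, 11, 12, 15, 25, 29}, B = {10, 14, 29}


A = {8, 11, 12, 15, 25, 29}, B = {10, 14, 29}
A ∪ B = all elements in A or B
A ∪ B = {8, 10, 11, 12, 14, 15, 25, 29}
Checking if 11 ∈ A ∪ B
11 is in A ∪ B → True

11 ∈ A ∪ B


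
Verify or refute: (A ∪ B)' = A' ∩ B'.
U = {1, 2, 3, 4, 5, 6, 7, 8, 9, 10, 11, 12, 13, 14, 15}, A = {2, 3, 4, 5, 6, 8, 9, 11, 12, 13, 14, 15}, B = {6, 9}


LHS: A ∪ B = {2, 3, 4, 5, 6, 8, 9, 11, 12, 13, 14, 15}
(A ∪ B)' = U \ (A ∪ B) = {1, 7, 10}
A' = {1, 7, 10}, B' = {1, 2, 3, 4, 5, 7, 8, 10, 11, 12, 13, 14, 15}
Claimed RHS: A' ∩ B' = {1, 7, 10}
Identity is VALID: LHS = RHS = {1, 7, 10} ✓

Identity is valid. (A ∪ B)' = A' ∩ B' = {1, 7, 10}


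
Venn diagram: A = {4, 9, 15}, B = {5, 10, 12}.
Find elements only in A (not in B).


A = {4, 9, 15}
B = {5, 10, 12}
Region: only in A (not in B)
Elements: {4, 9, 15}

Elements only in A (not in B): {4, 9, 15}


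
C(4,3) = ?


C(n,k) = n! / (k!(n-k)!)
C(4,3) = 4! / (3!1!)
= 4

C(4,3) = 4


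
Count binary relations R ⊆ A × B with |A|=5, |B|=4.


A relation from A to B is any subset of A × B.
|A × B| = 5 × 4 = 20
# relations = 2^|A × B| = 2^20 = 1048576

Number of relations = 1048576


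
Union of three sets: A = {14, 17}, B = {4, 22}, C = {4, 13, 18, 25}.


A ∪ B = {4, 14, 17, 22}
(A ∪ B) ∪ C = {4, 13, 14, 17, 18, 22, 25}

A ∪ B ∪ C = {4, 13, 14, 17, 18, 22, 25}


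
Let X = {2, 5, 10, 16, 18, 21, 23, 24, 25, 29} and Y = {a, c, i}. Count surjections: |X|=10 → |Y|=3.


n = |X| = 10, k = |Y| = 3. Surjections via inclusion-exclusion:
S(n,k) = Σ(-1)^i × C(k,i) × (k-i)^n, i=0 to k
i=0: (-1)^0×C(3,0)×3^10 = 59049
i=1: (-1)^1×C(3,1)×2^10 = -3072
i=2: (-1)^2×C(3,2)×1^10 = 3
i=3: (-1)^3×C(3,3)×0^10 = 0
Total = 55980

Number of surjections = 55980


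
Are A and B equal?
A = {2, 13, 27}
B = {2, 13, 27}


Two sets are equal iff they have exactly the same elements.
A = {2, 13, 27}
B = {2, 13, 27}
Same elements → A = B

Yes, A = B


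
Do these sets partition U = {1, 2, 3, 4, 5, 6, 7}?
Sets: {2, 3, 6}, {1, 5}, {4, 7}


A partition requires: (1) non-empty parts, (2) pairwise disjoint, (3) union = U
Parts: {2, 3, 6}, {1, 5}, {4, 7}
Union of parts: {1, 2, 3, 4, 5, 6, 7}
U = {1, 2, 3, 4, 5, 6, 7}
All non-empty? True
Pairwise disjoint? True
Covers U? True

Yes, valid partition


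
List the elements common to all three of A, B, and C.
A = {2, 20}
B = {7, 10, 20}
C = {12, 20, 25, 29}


A ∩ B = {20}
(A ∩ B) ∩ C = {20}

A ∩ B ∩ C = {20}


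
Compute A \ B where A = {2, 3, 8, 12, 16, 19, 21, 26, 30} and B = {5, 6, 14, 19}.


A \ B = elements in A but not in B
A = {2, 3, 8, 12, 16, 19, 21, 26, 30}
B = {5, 6, 14, 19}
Remove from A any elements in B
A \ B = {2, 3, 8, 12, 16, 21, 26, 30}

A \ B = {2, 3, 8, 12, 16, 21, 26, 30}


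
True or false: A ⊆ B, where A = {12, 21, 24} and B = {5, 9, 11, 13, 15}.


A ⊆ B means every element of A is in B.
Elements in A not in B: {12, 21, 24}
So A ⊄ B.

No, A ⊄ B


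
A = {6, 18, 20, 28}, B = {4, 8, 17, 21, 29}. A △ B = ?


A △ B = (A \ B) ∪ (B \ A) = elements in exactly one of A or B
A \ B = {6, 18, 20, 28}
B \ A = {4, 8, 17, 21, 29}
A △ B = {4, 6, 8, 17, 18, 20, 21, 28, 29}

A △ B = {4, 6, 8, 17, 18, 20, 21, 28, 29}


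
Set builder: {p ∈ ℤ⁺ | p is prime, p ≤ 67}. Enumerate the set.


Checking each candidate:
Condition: primes ≤ 67
Result = {2, 3, 5, 7, 11, 13, 17, 19, 23, 29, 31, 37, 41, 43, 47, 53, 59, 61, 67}

{2, 3, 5, 7, 11, 13, 17, 19, 23, 29, 31, 37, 41, 43, 47, 53, 59, 61, 67}


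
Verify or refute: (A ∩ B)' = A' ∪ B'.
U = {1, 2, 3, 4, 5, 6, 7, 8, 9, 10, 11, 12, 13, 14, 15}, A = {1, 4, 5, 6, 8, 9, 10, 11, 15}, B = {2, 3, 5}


LHS: A ∩ B = {5}
(A ∩ B)' = U \ (A ∩ B) = {1, 2, 3, 4, 6, 7, 8, 9, 10, 11, 12, 13, 14, 15}
A' = {2, 3, 7, 12, 13, 14}, B' = {1, 4, 6, 7, 8, 9, 10, 11, 12, 13, 14, 15}
Claimed RHS: A' ∪ B' = {1, 2, 3, 4, 6, 7, 8, 9, 10, 11, 12, 13, 14, 15}
Identity is VALID: LHS = RHS = {1, 2, 3, 4, 6, 7, 8, 9, 10, 11, 12, 13, 14, 15} ✓

Identity is valid. (A ∩ B)' = A' ∪ B' = {1, 2, 3, 4, 6, 7, 8, 9, 10, 11, 12, 13, 14, 15}


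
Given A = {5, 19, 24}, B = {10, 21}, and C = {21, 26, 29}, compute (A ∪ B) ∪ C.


A ∪ B = {5, 10, 19, 21, 24}
(A ∪ B) ∪ C = {5, 10, 19, 21, 24, 26, 29}

A ∪ B ∪ C = {5, 10, 19, 21, 24, 26, 29}


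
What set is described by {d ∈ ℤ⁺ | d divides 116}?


Checking each candidate:
Condition: positive divisors of 116
Result = {1, 2, 4, 29, 58, 116}

{1, 2, 4, 29, 58, 116}


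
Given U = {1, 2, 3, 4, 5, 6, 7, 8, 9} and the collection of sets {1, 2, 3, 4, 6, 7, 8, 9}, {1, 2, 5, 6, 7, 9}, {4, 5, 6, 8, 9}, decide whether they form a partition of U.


A partition requires: (1) non-empty parts, (2) pairwise disjoint, (3) union = U
Parts: {1, 2, 3, 4, 6, 7, 8, 9}, {1, 2, 5, 6, 7, 9}, {4, 5, 6, 8, 9}
Union of parts: {1, 2, 3, 4, 5, 6, 7, 8, 9}
U = {1, 2, 3, 4, 5, 6, 7, 8, 9}
All non-empty? True
Pairwise disjoint? False
Covers U? True

No, not a valid partition


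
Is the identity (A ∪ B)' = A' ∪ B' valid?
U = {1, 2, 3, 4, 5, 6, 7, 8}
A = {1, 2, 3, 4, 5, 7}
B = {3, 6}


LHS: A ∪ B = {1, 2, 3, 4, 5, 6, 7}
(A ∪ B)' = U \ (A ∪ B) = {8}
A' = {6, 8}, B' = {1, 2, 4, 5, 7, 8}
Claimed RHS: A' ∪ B' = {1, 2, 4, 5, 6, 7, 8}
Identity is INVALID: LHS = {8} but the RHS claimed here equals {1, 2, 4, 5, 6, 7, 8}. The correct form is (A ∪ B)' = A' ∩ B'.

Identity is invalid: (A ∪ B)' = {8} but A' ∪ B' = {1, 2, 4, 5, 6, 7, 8}. The correct De Morgan law is (A ∪ B)' = A' ∩ B'.


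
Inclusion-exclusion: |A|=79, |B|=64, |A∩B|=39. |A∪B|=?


|A ∪ B| = |A| + |B| - |A ∩ B|
= 79 + 64 - 39
= 104

|A ∪ B| = 104


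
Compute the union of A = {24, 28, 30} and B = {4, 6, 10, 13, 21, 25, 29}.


A ∪ B = all elements in A or B (or both)
A = {24, 28, 30}
B = {4, 6, 10, 13, 21, 25, 29}
A ∪ B = {4, 6, 10, 13, 21, 24, 25, 28, 29, 30}

A ∪ B = {4, 6, 10, 13, 21, 24, 25, 28, 29, 30}


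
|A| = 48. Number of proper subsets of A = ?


Total subsets = 2^n = 2^48 = 281474976710656
Proper subsets exclude the set itself: 2^n - 1
= 281474976710656 - 1
= 281474976710655

Number of proper subsets = 281474976710655


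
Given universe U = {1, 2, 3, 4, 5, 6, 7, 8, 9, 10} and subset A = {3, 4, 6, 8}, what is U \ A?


Aᶜ = U \ A = elements in U but not in A
U = {1, 2, 3, 4, 5, 6, 7, 8, 9, 10}
A = {3, 4, 6, 8}
Aᶜ = {1, 2, 5, 7, 9, 10}

Aᶜ = {1, 2, 5, 7, 9, 10}


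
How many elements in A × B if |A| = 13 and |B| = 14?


|A × B| = |A| × |B|
= 13 × 14
= 182

|A × B| = 182


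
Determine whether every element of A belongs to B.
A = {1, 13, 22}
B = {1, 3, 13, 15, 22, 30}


A ⊆ B means every element of A is in B.
All elements of A are in B.
So A ⊆ B.

Yes, A ⊆ B


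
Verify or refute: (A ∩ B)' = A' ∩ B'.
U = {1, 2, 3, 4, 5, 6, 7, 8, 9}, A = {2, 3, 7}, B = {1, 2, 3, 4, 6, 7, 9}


LHS: A ∩ B = {2, 3, 7}
(A ∩ B)' = U \ (A ∩ B) = {1, 4, 5, 6, 8, 9}
A' = {1, 4, 5, 6, 8, 9}, B' = {5, 8}
Claimed RHS: A' ∩ B' = {5, 8}
Identity is INVALID: LHS = {1, 4, 5, 6, 8, 9} but the RHS claimed here equals {5, 8}. The correct form is (A ∩ B)' = A' ∪ B'.

Identity is invalid: (A ∩ B)' = {1, 4, 5, 6, 8, 9} but A' ∩ B' = {5, 8}. The correct De Morgan law is (A ∩ B)' = A' ∪ B'.


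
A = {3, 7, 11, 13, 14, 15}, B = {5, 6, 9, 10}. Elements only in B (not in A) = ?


A = {3, 7, 11, 13, 14, 15}
B = {5, 6, 9, 10}
Region: only in B (not in A)
Elements: {5, 6, 9, 10}

Elements only in B (not in A): {5, 6, 9, 10}


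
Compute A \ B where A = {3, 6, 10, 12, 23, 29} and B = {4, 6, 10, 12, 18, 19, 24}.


A \ B = elements in A but not in B
A = {3, 6, 10, 12, 23, 29}
B = {4, 6, 10, 12, 18, 19, 24}
Remove from A any elements in B
A \ B = {3, 23, 29}

A \ B = {3, 23, 29}


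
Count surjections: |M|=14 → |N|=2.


n = |M| = 14, k = |N| = 2. Surjections via inclusion-exclusion:
S(n,k) = Σ(-1)^i × C(k,i) × (k-i)^n, i=0 to k
i=0: (-1)^0×C(2,0)×2^14 = 16384
i=1: (-1)^1×C(2,1)×1^14 = -2
i=2: (-1)^2×C(2,2)×0^14 = 0
Total = 16382

Number of surjections = 16382
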